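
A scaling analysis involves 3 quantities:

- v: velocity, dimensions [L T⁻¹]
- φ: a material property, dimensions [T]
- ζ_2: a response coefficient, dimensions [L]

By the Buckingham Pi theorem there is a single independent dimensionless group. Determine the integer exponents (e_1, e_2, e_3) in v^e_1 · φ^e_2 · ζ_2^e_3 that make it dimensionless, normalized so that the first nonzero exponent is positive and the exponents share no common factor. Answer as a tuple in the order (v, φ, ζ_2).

L: e_1·(1) + e_2·(0) + e_3·(1) = 0
T: e_1·(-1) + e_2·(1) + e_3·(0) = 0
Solving this homogeneous linear system for the smallest-integer solution (first nonzero entry positive) gives (1, 1, -1).

(1, 1, -1)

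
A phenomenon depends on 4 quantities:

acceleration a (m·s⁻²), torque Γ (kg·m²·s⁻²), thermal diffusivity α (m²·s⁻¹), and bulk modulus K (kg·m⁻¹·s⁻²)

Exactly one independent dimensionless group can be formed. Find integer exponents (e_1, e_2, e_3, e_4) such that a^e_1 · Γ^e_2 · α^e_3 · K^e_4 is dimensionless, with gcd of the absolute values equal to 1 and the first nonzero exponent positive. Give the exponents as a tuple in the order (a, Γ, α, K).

M: e_1·(0) + e_2·(1) + e_3·(0) + e_4·(1) = 0
L: e_1·(1) + e_2·(2) + e_3·(2) + e_4·(-1) = 0
T: e_1·(-2) + e_2·(-2) + e_3·(-1) + e_4·(-2) = 0
Solving this homogeneous linear system for the smallest-integer solution (first nonzero entry positive) gives (1, 1, -2, -1).

(1, 1, -2, -1)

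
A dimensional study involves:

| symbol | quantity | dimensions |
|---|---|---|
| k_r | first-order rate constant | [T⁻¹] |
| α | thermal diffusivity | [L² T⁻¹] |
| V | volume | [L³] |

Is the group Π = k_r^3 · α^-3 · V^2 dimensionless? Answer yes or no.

yes

Sum the exponent of each base dimension across the product:
  M: 3·[k_r]_M − 3·[α]_M + 2·[V]_M = 3·(0) − 3·(0) + 2·(0) = 0
  L: 3·[k_r]_L − 3·[α]_L + 2·[V]_L = 3·(0) − 3·(2) + 2·(3) = 0
  T: 3·[k_r]_T − 3·[α]_T + 2·[V]_T = 3·(-1) − 3·(-1) + 2·(0) = 0
All base exponents vanish — dimensionless.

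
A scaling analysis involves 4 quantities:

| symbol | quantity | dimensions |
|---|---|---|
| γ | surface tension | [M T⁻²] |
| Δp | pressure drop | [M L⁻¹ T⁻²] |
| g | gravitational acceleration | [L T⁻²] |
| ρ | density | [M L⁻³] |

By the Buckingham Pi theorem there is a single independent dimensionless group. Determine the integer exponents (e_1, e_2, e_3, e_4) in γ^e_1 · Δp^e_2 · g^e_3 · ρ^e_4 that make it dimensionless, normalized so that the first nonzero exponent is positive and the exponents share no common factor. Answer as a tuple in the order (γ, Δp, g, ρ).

(1, -2, 1, 1)

M: e_1·(1) + e_2·(1) + e_3·(0) + e_4·(1) = 0
L: e_1·(0) + e_2·(-1) + e_3·(1) + e_4·(-3) = 0
T: e_1·(-2) + e_2·(-2) + e_3·(-2) + e_4·(0) = 0
Solving this homogeneous linear system for the smallest-integer solution (first nonzero entry positive) gives (1, -2, 1, 1).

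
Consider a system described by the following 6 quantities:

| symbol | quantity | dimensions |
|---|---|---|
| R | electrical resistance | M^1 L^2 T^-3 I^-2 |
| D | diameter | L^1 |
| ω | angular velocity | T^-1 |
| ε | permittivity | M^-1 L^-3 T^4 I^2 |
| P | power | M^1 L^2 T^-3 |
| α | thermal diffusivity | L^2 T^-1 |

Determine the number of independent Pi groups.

There are 6 variables and 4 base dimensions (M, L, T, I).
The dimension matrix has rank 4.
Independent dimensionless groups: 6 − 4 = 2.

2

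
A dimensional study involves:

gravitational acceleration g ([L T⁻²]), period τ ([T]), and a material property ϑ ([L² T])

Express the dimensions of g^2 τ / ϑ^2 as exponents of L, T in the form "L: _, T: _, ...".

Collect each base-dimension exponent across the product:
  L: 2·(1) + (0) − 2·(2) = -2
  T: 2·(-2) + (1) − 2·(1) = -5
So the dimensions are [L⁻² T⁻⁵].

L: -2, T: -5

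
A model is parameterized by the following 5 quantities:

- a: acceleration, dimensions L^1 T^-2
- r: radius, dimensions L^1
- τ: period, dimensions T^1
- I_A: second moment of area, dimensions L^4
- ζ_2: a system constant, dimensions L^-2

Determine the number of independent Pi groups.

There are 5 variables and 2 base dimensions (L, T).
The dimension matrix has rank 2.
Independent dimensionless groups: 5 − 2 = 3.

3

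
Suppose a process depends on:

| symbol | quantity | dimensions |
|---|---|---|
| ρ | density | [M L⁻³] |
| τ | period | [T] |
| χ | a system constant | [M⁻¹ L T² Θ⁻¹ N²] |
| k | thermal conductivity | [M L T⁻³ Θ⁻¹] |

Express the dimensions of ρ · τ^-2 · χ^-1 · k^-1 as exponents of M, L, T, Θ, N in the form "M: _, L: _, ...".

Collect each base-dimension exponent across the product:
  M: (1) − 2·(0) − (-1) − (1) = 1
  L: (-3) − 2·(0) − (1) − (1) = -5
  T: (0) − 2·(1) − (2) − (-3) = -1
  Θ: (0) − 2·(0) − (-1) − (-1) = 2
  N: (0) − 2·(0) − (2) − (0) = -2
So the dimensions are [M L⁻⁵ T⁻¹ Θ² N⁻²].

M: 1, L: -5, T: -1, Θ: 2, N: -2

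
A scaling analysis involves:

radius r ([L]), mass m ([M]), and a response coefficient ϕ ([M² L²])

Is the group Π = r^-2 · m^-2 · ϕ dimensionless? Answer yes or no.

yes

Sum the exponent of each base dimension across the product:
  M: −2·[r]_M − 2·[m]_M + [ϕ]_M = −2·(0) − 2·(1) + (2) = 0
  L: −2·[r]_L − 2·[m]_L + [ϕ]_L = −2·(1) − 2·(0) + (2) = 0
  T: −2·[r]_T − 2·[m]_T + [ϕ]_T = −2·(0) − 2·(0) + (0) = 0
All base exponents vanish — dimensionless.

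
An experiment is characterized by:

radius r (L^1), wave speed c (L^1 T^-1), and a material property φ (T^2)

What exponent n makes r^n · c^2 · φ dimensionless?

-2

Balance the L exponent: (1)·n from r, plus 2·(1) + (0) = 2 from the rest, must sum to zero.
n + 2 = 0, so n = -2.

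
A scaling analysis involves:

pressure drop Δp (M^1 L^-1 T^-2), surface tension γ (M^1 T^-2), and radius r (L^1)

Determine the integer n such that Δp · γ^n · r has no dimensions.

Balance the M exponent: (1)·n from γ, plus (1) + (0) = 1 from the rest, must sum to zero.
n + 1 = 0, so n = -1.

-1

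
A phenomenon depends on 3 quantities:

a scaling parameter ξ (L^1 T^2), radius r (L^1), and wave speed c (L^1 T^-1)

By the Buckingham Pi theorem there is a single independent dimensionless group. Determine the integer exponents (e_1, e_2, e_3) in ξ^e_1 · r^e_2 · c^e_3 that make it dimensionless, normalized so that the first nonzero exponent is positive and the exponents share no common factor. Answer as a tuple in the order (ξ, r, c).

L: e_1·(1) + e_2·(1) + e_3·(1) = 0
T: e_1·(2) + e_2·(0) + e_3·(-1) = 0
Solving this homogeneous linear system for the smallest-integer solution (first nonzero entry positive) gives (1, -3, 2).

(1, -3, 2)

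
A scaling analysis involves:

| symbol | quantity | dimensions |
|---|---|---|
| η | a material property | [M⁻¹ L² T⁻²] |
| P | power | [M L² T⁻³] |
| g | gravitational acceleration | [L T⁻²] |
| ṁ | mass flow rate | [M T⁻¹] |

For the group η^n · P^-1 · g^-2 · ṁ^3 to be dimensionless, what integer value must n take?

Balance the M exponent: (-1)·n from η, plus −(1) − 2·(0) + 3·(1) = 2 from the rest, must sum to zero.
−n + 2 = 0, so n = 2.

2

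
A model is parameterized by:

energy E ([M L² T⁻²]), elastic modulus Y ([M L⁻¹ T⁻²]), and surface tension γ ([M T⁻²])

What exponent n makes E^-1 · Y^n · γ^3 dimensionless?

-2

Balance the M exponent: (1)·n from Y, plus −(1) + 3·(1) = 2 from the rest, must sum to zero.
n + 2 = 0, so n = -2.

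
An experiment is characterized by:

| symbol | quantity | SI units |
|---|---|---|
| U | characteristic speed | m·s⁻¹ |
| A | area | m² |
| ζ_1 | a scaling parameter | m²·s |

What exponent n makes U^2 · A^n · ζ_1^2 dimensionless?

Balance the L exponent: (2)·n from A, plus 2·(1) + 2·(2) = 6 from the rest, must sum to zero.
2n + 6 = 0, so n = -3.

-3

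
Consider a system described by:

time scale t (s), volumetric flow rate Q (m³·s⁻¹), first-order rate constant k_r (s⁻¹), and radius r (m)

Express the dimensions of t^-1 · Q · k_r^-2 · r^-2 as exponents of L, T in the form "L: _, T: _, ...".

Collect each base-dimension exponent across the product:
  L: −(0) + (3) − 2·(0) − 2·(1) = 1
  T: −(1) + (-1) − 2·(-1) − 2·(0) = 0
So the dimensions are [L].

L: 1, T: 0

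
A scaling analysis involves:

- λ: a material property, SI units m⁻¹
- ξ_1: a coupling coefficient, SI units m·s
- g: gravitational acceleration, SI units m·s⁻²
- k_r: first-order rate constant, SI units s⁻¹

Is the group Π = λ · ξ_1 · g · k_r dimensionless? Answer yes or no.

no

Sum the exponent of each base dimension across the product:
  L: [λ]_L + [ξ_1]_L + [g]_L + [k_r]_L = (-1) + (1) + (1) + (0) = 1
  T: [λ]_T + [ξ_1]_T + [g]_T + [k_r]_T = (0) + (1) + (-2) + (-1) = -2
Net dimensions [L T⁻²] ≠ [1] — not dimensionless.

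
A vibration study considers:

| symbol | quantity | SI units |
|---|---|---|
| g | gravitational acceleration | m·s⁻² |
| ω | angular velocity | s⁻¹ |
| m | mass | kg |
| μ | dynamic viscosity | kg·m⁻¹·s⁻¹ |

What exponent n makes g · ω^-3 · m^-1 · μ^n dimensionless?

Balance the M exponent: (1)·n from μ, plus (0) − 3·(0) − (1) = -1 from the rest, must sum to zero.
n − 1 = 0, so n = 1.

1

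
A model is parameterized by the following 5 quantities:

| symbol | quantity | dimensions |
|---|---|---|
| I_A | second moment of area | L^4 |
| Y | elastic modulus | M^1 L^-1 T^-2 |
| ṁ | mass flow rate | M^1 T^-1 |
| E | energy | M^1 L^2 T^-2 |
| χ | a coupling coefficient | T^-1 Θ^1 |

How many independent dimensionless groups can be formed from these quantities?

There are 5 variables and 4 base dimensions (M, L, T, Θ).
The dimension matrix has rank 4.
Independent dimensionless groups: 5 − 4 = 1.

1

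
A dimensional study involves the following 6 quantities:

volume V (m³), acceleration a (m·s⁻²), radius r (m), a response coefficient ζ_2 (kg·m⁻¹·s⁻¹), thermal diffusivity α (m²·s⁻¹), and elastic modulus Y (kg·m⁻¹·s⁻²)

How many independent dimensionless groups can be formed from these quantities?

3

There are 6 variables and 3 base dimensions (M, L, T).
The dimension matrix has rank 3.
Independent dimensionless groups: 6 − 3 = 3.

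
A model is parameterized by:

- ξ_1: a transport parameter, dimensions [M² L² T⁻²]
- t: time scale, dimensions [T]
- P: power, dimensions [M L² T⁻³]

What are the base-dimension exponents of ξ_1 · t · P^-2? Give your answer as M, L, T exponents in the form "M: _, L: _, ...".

M: 0, L: -2, T: 5

Collect each base-dimension exponent across the product:
  M: (2) + (0) − 2·(1) = 0
  L: (2) + (0) − 2·(2) = -2
  T: (-2) + (1) − 2·(-3) = 5
So the dimensions are [L⁻² T⁵].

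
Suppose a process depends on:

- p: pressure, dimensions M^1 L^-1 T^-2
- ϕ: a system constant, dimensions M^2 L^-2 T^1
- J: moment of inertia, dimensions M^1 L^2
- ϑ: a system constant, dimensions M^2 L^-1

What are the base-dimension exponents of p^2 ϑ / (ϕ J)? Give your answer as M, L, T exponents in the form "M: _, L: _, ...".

Collect each base-dimension exponent across the product:
  M: 2·(1) − (2) − (1) + (2) = 1
  L: 2·(-1) − (-2) − (2) + (-1) = -3
  T: 2·(-2) − (1) − (0) + (0) = -5
So the dimensions are [M L⁻³ T⁻⁵].

M: 1, L: -3, T: -5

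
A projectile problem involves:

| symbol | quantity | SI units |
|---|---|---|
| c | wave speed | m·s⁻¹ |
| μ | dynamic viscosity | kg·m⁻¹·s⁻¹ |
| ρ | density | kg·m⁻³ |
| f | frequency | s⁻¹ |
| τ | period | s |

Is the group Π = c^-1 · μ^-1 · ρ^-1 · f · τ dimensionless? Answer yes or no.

Sum the exponent of each base dimension across the product:
  M: −[c]_M − [μ]_M − [ρ]_M + [f]_M + [τ]_M = −(0) − (1) − (1) + (0) + (0) = -2
  L: −[c]_L − [μ]_L − [ρ]_L + [f]_L + [τ]_L = −(1) − (-1) − (-3) + (0) + (0) = 3
  T: −[c]_T − [μ]_T − [ρ]_T + [f]_T + [τ]_T = −(-1) − (-1) − (0) + (-1) + (1) = 2
Net dimensions [M⁻² L³ T²] ≠ [1] — not dimensionless.

no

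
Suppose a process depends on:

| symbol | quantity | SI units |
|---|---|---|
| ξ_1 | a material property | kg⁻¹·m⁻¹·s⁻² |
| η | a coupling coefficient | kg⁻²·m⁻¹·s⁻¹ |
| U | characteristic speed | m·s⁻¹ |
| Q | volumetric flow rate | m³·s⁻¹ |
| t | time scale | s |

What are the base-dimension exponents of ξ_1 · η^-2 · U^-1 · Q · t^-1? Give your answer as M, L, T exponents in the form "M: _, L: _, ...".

M: 3, L: 3, T: -1

Collect each base-dimension exponent across the product:
  M: (-1) − 2·(-2) − (0) + (0) − (0) = 3
  L: (-1) − 2·(-1) − (1) + (3) − (0) = 3
  T: (-2) − 2·(-1) − (-1) + (-1) − (1) = -1
So the dimensions are [M³ L³ T⁻¹].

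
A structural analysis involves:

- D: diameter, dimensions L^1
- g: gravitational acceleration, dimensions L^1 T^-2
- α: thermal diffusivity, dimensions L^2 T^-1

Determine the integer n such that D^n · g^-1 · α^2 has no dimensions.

Balance the L exponent: (1)·n from D, plus −(1) + 2·(2) = 3 from the rest, must sum to zero.
n + 3 = 0, so n = -3.

-3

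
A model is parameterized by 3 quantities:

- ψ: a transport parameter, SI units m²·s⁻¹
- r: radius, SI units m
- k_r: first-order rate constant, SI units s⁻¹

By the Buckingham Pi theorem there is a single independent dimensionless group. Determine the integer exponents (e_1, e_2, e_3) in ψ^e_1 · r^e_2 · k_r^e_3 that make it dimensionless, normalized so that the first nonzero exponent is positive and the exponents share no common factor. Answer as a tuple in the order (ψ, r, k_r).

L: e_1·(2) + e_2·(1) + e_3·(0) = 0
T: e_1·(-1) + e_2·(0) + e_3·(-1) = 0
Solving this homogeneous linear system for the smallest-integer solution (first nonzero entry positive) gives (1, -2, -1).

(1, -2, -1)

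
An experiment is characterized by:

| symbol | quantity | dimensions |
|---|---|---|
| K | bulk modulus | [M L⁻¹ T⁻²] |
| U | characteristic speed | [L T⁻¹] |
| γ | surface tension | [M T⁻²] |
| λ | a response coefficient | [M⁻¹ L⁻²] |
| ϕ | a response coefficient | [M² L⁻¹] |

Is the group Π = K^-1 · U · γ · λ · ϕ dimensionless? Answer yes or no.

Sum the exponent of each base dimension across the product:
  M: −[K]_M + [U]_M + [γ]_M + [λ]_M + [ϕ]_M = −(1) + (0) + (1) + (-1) + (2) = 1
  L: −[K]_L + [U]_L + [γ]_L + [λ]_L + [ϕ]_L = −(-1) + (1) + (0) + (-2) + (-1) = -1
  T: −[K]_T + [U]_T + [γ]_T + [λ]_T + [ϕ]_T = −(-2) + (-1) + (-2) + (0) + (0) = -1
Net dimensions [M L⁻¹ T⁻¹] ≠ [1] — not dimensionless.

no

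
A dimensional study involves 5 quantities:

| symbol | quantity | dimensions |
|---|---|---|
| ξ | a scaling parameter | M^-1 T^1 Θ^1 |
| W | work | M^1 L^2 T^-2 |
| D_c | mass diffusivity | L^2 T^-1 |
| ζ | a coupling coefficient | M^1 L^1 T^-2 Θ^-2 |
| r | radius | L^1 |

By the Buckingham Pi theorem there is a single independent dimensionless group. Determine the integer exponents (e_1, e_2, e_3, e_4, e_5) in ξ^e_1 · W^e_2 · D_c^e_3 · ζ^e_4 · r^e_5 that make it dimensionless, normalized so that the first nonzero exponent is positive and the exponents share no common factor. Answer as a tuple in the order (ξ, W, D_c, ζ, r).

(2, 1, -2, 1, 1)

M: e_1·(-1) + e_2·(1) + e_3·(0) + e_4·(1) + e_5·(0) = 0
L: e_1·(0) + e_2·(2) + e_3·(2) + e_4·(1) + e_5·(1) = 0
T: e_1·(1) + e_2·(-2) + e_3·(-1) + e_4·(-2) + e_5·(0) = 0
Θ: e_1·(1) + e_2·(0) + e_3·(0) + e_4·(-2) + e_5·(0) = 0
Solving this homogeneous linear system for the smallest-integer solution (first nonzero entry positive) gives (2, 1, -2, 1, 1).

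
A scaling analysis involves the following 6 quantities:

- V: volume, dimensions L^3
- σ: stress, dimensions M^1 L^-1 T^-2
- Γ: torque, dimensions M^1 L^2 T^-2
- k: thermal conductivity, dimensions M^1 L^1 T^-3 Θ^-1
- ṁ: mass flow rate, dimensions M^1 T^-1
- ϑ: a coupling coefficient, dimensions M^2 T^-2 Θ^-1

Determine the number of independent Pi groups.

2

There are 6 variables and 4 base dimensions (M, L, T, Θ).
The dimension matrix has rank 4.
Independent dimensionless groups: 6 − 4 = 2.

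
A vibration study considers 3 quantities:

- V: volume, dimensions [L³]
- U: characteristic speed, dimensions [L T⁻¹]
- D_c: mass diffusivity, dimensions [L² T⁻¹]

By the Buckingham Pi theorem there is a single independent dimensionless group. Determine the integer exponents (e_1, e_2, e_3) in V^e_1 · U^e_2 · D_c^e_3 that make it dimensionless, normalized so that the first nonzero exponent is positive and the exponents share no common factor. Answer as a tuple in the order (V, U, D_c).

(1, 3, -3)

L: e_1·(3) + e_2·(1) + e_3·(2) = 0
T: e_1·(0) + e_2·(-1) + e_3·(-1) = 0
Solving this homogeneous linear system for the smallest-integer solution (first nonzero entry positive) gives (1, 3, -3).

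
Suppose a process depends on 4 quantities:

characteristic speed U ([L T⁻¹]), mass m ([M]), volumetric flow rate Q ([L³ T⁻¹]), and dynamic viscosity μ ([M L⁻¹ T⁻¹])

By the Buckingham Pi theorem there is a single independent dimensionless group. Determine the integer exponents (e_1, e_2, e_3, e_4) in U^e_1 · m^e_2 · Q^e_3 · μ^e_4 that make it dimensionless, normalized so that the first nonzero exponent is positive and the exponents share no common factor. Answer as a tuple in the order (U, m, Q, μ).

(2, 1, -1, -1)

M: e_1·(0) + e_2·(1) + e_3·(0) + e_4·(1) = 0
L: e_1·(1) + e_2·(0) + e_3·(3) + e_4·(-1) = 0
T: e_1·(-1) + e_2·(0) + e_3·(-1) + e_4·(-1) = 0
Solving this homogeneous linear system for the smallest-integer solution (first nonzero entry positive) gives (2, 1, -1, -1).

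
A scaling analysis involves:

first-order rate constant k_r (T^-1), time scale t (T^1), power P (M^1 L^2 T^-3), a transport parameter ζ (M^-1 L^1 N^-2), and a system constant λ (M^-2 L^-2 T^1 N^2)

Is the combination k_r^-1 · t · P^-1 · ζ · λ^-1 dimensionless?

no

Sum the exponent of each base dimension across the product:
  M: −[k_r]_M + [t]_M − [P]_M + [ζ]_M − [λ]_M = −(0) + (0) − (1) + (-1) − (-2) = 0
  L: −[k_r]_L + [t]_L − [P]_L + [ζ]_L − [λ]_L = −(0) + (0) − (2) + (1) − (-2) = 1
  T: −[k_r]_T + [t]_T − [P]_T + [ζ]_T − [λ]_T = −(-1) + (1) − (-3) + (0) − (1) = 4
  N: −[k_r]_N + [t]_N − [P]_N + [ζ]_N − [λ]_N = −(0) + (0) − (0) + (-2) − (2) = -4
Net dimensions [L T⁴ N⁻⁴] ≠ [1] — not dimensionless.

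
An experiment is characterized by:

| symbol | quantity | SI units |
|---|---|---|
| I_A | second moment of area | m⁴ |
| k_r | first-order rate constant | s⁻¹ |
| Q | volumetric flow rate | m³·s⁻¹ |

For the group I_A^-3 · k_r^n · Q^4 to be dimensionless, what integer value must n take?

-4

Balance the T exponent: (-1)·n from k_r, plus −3·(0) + 4·(-1) = -4 from the rest, must sum to zero.
−n − 4 = 0, so n = -4.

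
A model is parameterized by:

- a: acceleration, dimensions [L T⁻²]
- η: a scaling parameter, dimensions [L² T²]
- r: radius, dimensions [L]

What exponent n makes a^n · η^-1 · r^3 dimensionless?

Balance the L exponent: (1)·n from a, plus −(2) + 3·(1) = 1 from the rest, must sum to zero.
n + 1 = 0, so n = -1.

-1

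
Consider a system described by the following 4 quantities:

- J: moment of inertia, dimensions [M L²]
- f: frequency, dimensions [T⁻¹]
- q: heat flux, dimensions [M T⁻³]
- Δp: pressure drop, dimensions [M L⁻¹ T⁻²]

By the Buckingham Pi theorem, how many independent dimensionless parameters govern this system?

1

There are 4 variables and 3 base dimensions (M, L, T).
The dimension matrix has rank 3.
Independent dimensionless groups: 4 − 3 = 1.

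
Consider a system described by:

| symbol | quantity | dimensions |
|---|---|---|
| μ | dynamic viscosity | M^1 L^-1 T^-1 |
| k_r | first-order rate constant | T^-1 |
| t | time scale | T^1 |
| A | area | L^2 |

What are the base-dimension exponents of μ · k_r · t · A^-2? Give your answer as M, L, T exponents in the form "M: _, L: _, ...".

Collect each base-dimension exponent across the product:
  M: (1) + (0) + (0) − 2·(0) = 1
  L: (-1) + (0) + (0) − 2·(2) = -5
  T: (-1) + (-1) + (1) − 2·(0) = -1
So the dimensions are [M L⁻⁵ T⁻¹].

M: 1, L: -5, T: -1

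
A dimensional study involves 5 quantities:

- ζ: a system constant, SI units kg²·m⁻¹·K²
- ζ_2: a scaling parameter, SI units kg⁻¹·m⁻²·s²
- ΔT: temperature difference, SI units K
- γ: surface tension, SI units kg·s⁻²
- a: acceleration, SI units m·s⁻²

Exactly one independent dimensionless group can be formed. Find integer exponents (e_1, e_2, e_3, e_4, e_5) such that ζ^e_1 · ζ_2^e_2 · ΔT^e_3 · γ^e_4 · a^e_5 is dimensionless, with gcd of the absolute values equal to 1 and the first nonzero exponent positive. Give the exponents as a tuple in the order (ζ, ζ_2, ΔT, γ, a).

M: e_1·(2) + e_2·(-1) + e_3·(0) + e_4·(1) + e_5·(0) = 0
L: e_1·(-1) + e_2·(-2) + e_3·(0) + e_4·(0) + e_5·(1) = 0
T: e_1·(0) + e_2·(2) + e_3·(0) + e_4·(-2) + e_5·(-2) = 0
Θ: e_1·(2) + e_2·(0) + e_3·(1) + e_4·(0) + e_5·(0) = 0
Solving this homogeneous linear system for the smallest-integer solution (first nonzero entry positive) gives (2, 1, -4, -3, 4).

(2, 1, -4, -3, 4)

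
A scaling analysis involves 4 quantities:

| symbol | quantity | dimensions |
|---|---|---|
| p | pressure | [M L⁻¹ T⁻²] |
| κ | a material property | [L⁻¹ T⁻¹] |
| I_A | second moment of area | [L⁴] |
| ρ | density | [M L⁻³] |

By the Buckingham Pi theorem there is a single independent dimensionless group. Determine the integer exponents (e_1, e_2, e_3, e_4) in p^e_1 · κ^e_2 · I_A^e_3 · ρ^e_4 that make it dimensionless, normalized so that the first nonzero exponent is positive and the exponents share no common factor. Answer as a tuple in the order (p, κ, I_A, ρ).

(1, -2, -1, -1)

M: e_1·(1) + e_2·(0) + e_3·(0) + e_4·(1) = 0
L: e_1·(-1) + e_2·(-1) + e_3·(4) + e_4·(-3) = 0
T: e_1·(-2) + e_2·(-1) + e_3·(0) + e_4·(0) = 0
Solving this homogeneous linear system for the smallest-integer solution (first nonzero entry positive) gives (1, -2, -1, -1).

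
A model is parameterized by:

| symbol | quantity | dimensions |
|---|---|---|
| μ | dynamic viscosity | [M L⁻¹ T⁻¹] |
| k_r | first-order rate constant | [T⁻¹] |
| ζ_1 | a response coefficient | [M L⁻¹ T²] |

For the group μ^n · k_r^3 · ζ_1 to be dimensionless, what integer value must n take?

-1

Balance the M exponent: (1)·n from μ, plus 3·(0) + (1) = 1 from the rest, must sum to zero.
n + 1 = 0, so n = -1.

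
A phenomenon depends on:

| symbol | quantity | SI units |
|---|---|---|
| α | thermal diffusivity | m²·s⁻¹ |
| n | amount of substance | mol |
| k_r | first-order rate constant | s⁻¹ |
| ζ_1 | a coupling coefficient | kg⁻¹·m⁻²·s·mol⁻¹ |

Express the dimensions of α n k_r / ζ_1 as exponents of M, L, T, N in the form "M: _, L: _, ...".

Collect each base-dimension exponent across the product:
  M: (0) + (0) + (0) − (-1) = 1
  L: (2) + (0) + (0) − (-2) = 4
  T: (-1) + (0) + (-1) − (1) = -3
  N: (0) + (1) + (0) − (-1) = 2
So the dimensions are [M L⁴ T⁻³ N²].

M: 1, L: 4, T: -3, N: 2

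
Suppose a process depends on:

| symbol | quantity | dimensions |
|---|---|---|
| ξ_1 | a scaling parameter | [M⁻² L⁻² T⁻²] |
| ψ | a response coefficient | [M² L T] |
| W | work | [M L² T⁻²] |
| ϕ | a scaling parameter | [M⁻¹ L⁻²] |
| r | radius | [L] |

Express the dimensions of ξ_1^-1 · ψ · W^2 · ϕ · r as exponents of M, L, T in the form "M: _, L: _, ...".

M: 5, L: 6, T: -1

Collect each base-dimension exponent across the product:
  M: −(-2) + (2) + 2·(1) + (-1) + (0) = 5
  L: −(-2) + (1) + 2·(2) + (-2) + (1) = 6
  T: −(-2) + (1) + 2·(-2) + (0) + (0) = -1
So the dimensions are [M⁵ L⁶ T⁻¹].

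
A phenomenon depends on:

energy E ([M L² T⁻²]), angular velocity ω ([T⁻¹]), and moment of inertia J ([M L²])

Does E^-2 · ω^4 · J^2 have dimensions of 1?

Sum the exponent of each base dimension across the product:
  M: −2·[E]_M + 4·[ω]_M + 2·[J]_M = −2·(1) + 4·(0) + 2·(1) = 0
  L: −2·[E]_L + 4·[ω]_L + 2·[J]_L = −2·(2) + 4·(0) + 2·(2) = 0
  T: −2·[E]_T + 4·[ω]_T + 2·[J]_T = −2·(-2) + 4·(-1) + 2·(0) = 0
All base exponents vanish — dimensionless.

yes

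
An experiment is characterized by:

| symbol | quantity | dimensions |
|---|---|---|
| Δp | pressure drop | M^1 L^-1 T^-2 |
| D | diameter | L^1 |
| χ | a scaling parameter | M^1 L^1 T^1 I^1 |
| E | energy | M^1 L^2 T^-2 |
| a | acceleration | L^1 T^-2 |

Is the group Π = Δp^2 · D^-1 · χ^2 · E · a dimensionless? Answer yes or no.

no

Sum the exponent of each base dimension across the product:
  M: 2·[Δp]_M − [D]_M + 2·[χ]_M + [E]_M + [a]_M = 2·(1) − (0) + 2·(1) + (1) + (0) = 5
  L: 2·[Δp]_L − [D]_L + 2·[χ]_L + [E]_L + [a]_L = 2·(-1) − (1) + 2·(1) + (2) + (1) = 2
  T: 2·[Δp]_T − [D]_T + 2·[χ]_T + [E]_T + [a]_T = 2·(-2) − (0) + 2·(1) + (-2) + (-2) = -6
  I: 2·[Δp]_I − [D]_I + 2·[χ]_I + [E]_I + [a]_I = 2·(0) − (0) + 2·(1) + (0) + (0) = 2
Net dimensions [M⁵ L² T⁻⁶ I²] ≠ [1] — not dimensionless.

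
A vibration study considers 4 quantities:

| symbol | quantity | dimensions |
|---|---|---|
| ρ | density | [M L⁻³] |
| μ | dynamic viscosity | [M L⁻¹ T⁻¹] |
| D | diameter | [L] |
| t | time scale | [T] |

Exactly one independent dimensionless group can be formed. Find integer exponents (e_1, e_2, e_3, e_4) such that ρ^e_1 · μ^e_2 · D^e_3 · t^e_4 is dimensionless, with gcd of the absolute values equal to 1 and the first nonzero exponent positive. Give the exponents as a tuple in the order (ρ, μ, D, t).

M: e_1·(1) + e_2·(1) + e_3·(0) + e_4·(0) = 0
L: e_1·(-3) + e_2·(-1) + e_3·(1) + e_4·(0) = 0
T: e_1·(0) + e_2·(-1) + e_3·(0) + e_4·(1) = 0
Solving this homogeneous linear system for the smallest-integer solution (first nonzero entry positive) gives (1, -1, 2, -1).

(1, -1, 2, -1)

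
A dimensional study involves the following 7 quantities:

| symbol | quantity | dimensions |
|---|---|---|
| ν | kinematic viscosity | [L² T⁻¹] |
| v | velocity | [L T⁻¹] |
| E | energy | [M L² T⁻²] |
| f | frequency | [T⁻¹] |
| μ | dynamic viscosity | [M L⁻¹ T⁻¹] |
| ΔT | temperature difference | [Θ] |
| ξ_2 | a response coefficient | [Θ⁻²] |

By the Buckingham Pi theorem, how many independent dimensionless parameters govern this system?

3

There are 7 variables and 4 base dimensions (M, L, T, Θ).
The dimension matrix has rank 4.
Independent dimensionless groups: 7 − 4 = 3.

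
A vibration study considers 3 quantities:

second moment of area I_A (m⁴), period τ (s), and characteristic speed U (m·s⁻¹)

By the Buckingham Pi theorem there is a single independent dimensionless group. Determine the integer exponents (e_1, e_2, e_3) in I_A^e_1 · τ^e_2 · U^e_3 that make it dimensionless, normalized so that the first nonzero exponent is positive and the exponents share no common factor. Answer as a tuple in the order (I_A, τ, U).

L: e_1·(4) + e_2·(0) + e_3·(1) = 0
T: e_1·(0) + e_2·(1) + e_3·(-1) = 0
Solving this homogeneous linear system for the smallest-integer solution (first nonzero entry positive) gives (1, -4, -4).

(1, -4, -4)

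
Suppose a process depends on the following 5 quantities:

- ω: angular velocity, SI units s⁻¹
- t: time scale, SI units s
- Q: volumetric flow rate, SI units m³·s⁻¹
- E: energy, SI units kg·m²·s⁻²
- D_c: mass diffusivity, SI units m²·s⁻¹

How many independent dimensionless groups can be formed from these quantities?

2

There are 5 variables and 3 base dimensions (M, L, T).
The dimension matrix has rank 3.
Independent dimensionless groups: 5 − 3 = 2.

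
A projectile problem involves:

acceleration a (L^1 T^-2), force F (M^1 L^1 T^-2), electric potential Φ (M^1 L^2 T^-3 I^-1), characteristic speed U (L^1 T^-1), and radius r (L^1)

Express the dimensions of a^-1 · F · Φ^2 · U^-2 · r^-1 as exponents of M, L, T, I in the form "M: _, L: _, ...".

M: 3, L: 1, T: -4, I: -2

Collect each base-dimension exponent across the product:
  M: −(0) + (1) + 2·(1) − 2·(0) − (0) = 3
  L: −(1) + (1) + 2·(2) − 2·(1) − (1) = 1
  T: −(-2) + (-2) + 2·(-3) − 2·(-1) − (0) = -4
  I: −(0) + (0) + 2·(-1) − 2·(0) − (0) = -2
So the dimensions are [M³ L T⁻⁴ I⁻²].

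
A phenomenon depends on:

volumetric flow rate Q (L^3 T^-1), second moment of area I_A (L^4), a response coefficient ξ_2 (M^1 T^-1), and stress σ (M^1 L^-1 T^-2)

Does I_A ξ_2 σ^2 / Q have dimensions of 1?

no

Sum the exponent of each base dimension across the product:
  M: −[Q]_M + [I_A]_M + [ξ_2]_M + 2·[σ]_M = −(0) + (0) + (1) + 2·(1) = 3
  L: −[Q]_L + [I_A]_L + [ξ_2]_L + 2·[σ]_L = −(3) + (4) + (0) + 2·(-1) = -1
  T: −[Q]_T + [I_A]_T + [ξ_2]_T + 2·[σ]_T = −(-1) + (0) + (-1) + 2·(-2) = -4
Net dimensions [M³ L⁻¹ T⁻⁴] ≠ [1] — not dimensionless.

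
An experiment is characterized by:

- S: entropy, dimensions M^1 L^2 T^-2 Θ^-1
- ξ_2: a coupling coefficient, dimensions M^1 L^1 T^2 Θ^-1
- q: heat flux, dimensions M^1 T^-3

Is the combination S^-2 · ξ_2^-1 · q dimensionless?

no

Sum the exponent of each base dimension across the product:
  M: −2·[S]_M − [ξ_2]_M + [q]_M = −2·(1) − (1) + (1) = -2
  L: −2·[S]_L − [ξ_2]_L + [q]_L = −2·(2) − (1) + (0) = -5
  T: −2·[S]_T − [ξ_2]_T + [q]_T = −2·(-2) − (2) + (-3) = -1
  Θ: −2·[S]_Θ − [ξ_2]_Θ + [q]_Θ = −2·(-1) − (-1) + (0) = 3
Net dimensions [M⁻² L⁻⁵ T⁻¹ Θ³] ≠ [1] — not dimensionless.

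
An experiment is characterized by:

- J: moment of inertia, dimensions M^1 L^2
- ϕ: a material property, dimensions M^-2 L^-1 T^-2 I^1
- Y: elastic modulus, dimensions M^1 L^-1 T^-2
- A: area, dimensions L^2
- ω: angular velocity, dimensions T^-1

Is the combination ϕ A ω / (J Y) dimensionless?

no

Sum the exponent of each base dimension across the product:
  M: −[J]_M + [ϕ]_M − [Y]_M + [A]_M + [ω]_M = −(1) + (-2) − (1) + (0) + (0) = -4
  L: −[J]_L + [ϕ]_L − [Y]_L + [A]_L + [ω]_L = −(2) + (-1) − (-1) + (2) + (0) = 0
  T: −[J]_T + [ϕ]_T − [Y]_T + [A]_T + [ω]_T = −(0) + (-2) − (-2) + (0) + (-1) = -1
  I: −[J]_I + [ϕ]_I − [Y]_I + [A]_I + [ω]_I = −(0) + (1) − (0) + (0) + (0) = 1
Net dimensions [M⁻⁴ T⁻¹ I] ≠ [1] — not dimensionless.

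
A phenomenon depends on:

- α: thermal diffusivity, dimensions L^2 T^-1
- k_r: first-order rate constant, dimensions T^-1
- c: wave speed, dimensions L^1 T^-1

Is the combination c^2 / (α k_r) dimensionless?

yes

Sum the exponent of each base dimension across the product:
  M: −[α]_M − [k_r]_M + 2·[c]_M = −(0) − (0) + 2·(0) = 0
  L: −[α]_L − [k_r]_L + 2·[c]_L = −(2) − (0) + 2·(1) = 0
  T: −[α]_T − [k_r]_T + 2·[c]_T = −(-1) − (-1) + 2·(-1) = 0
All base exponents vanish — dimensionless.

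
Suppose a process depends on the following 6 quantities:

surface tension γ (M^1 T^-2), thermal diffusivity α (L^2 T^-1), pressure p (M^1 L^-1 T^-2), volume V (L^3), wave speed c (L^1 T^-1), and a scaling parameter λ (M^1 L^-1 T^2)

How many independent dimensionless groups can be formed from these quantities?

3

There are 6 variables and 3 base dimensions (M, L, T).
The dimension matrix has rank 3.
Independent dimensionless groups: 6 − 3 = 3.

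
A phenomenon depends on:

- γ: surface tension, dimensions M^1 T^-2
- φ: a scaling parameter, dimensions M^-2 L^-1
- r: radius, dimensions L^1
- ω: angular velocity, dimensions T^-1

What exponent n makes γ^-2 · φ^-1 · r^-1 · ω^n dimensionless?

4

Balance the T exponent: (-1)·n from ω, plus −2·(-2) − (0) − (0) = 4 from the rest, must sum to zero.
−n + 4 = 0, so n = 4.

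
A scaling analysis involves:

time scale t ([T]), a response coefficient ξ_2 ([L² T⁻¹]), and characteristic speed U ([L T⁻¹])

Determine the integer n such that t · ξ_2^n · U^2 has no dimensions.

Balance the L exponent: (2)·n from ξ_2, plus (0) + 2·(1) = 2 from the rest, must sum to zero.
2n + 2 = 0, so n = -1.

-1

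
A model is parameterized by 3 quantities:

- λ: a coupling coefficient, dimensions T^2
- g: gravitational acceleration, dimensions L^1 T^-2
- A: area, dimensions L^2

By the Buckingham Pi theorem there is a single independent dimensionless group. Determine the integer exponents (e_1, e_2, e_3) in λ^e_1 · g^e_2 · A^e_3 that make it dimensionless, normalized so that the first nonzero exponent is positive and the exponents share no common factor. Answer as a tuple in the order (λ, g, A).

L: e_1·(0) + e_2·(1) + e_3·(2) = 0
T: e_1·(2) + e_2·(-2) + e_3·(0) = 0
Solving this homogeneous linear system for the smallest-integer solution (first nonzero entry positive) gives (2, 2, -1).

(2, 2, -1)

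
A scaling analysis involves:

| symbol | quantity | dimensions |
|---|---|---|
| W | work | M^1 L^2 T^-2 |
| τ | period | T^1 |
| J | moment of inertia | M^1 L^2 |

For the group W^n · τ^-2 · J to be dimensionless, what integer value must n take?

-1

Balance the M exponent: (1)·n from W, plus −2·(0) + (1) = 1 from the rest, must sum to zero.
n + 1 = 0, so n = -1.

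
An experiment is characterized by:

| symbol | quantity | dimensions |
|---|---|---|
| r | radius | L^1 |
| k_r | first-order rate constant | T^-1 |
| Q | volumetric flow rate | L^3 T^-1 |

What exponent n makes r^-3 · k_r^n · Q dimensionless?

Balance the T exponent: (-1)·n from k_r, plus −3·(0) + (-1) = -1 from the rest, must sum to zero.
−n − 1 = 0, so n = -1.

-1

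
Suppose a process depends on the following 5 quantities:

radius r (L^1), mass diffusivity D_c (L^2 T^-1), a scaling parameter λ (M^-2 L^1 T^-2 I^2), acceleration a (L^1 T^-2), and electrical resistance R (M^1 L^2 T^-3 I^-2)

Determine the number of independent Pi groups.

1

There are 5 variables and 4 base dimensions (M, L, T, I).
The dimension matrix has rank 4.
Independent dimensionless groups: 5 − 4 = 1.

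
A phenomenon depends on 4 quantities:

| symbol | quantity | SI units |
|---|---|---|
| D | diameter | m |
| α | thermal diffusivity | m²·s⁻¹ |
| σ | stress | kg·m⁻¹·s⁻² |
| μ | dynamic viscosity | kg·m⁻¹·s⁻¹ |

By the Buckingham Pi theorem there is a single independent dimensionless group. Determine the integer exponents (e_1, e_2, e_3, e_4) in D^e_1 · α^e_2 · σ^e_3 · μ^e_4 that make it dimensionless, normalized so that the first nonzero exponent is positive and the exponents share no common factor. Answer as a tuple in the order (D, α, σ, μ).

M: e_1·(0) + e_2·(0) + e_3·(1) + e_4·(1) = 0
L: e_1·(1) + e_2·(2) + e_3·(-1) + e_4·(-1) = 0
T: e_1·(0) + e_2·(-1) + e_3·(-2) + e_4·(-1) = 0
Solving this homogeneous linear system for the smallest-integer solution (first nonzero entry positive) gives (2, -1, 1, -1).

(2, -1, 1, -1)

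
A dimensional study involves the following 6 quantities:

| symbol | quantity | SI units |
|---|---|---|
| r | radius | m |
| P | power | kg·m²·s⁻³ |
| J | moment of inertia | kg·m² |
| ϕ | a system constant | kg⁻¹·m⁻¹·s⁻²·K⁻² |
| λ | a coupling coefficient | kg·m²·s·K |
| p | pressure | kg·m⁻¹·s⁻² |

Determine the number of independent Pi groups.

There are 6 variables and 4 base dimensions (M, L, T, Θ).
The dimension matrix has rank 4.
Independent dimensionless groups: 6 − 4 = 2.

2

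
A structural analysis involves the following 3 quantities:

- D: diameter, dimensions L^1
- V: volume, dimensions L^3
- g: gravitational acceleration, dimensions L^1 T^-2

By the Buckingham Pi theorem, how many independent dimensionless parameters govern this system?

There are 3 variables and 2 base dimensions (L, T).
The dimension matrix has rank 2.
Independent dimensionless groups: 3 − 2 = 1.

1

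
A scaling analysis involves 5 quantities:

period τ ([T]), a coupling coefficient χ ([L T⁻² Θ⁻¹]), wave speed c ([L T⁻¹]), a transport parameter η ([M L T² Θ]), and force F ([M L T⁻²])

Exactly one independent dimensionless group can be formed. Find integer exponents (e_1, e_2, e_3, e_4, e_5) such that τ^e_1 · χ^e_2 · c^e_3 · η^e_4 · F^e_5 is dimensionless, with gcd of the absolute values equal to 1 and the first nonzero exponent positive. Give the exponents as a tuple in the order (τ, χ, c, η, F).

(3, -1, 1, -1, 1)

M: e_1·(0) + e_2·(0) + e_3·(0) + e_4·(1) + e_5·(1) = 0
L: e_1·(0) + e_2·(1) + e_3·(1) + e_4·(1) + e_5·(1) = 0
T: e_1·(1) + e_2·(-2) + e_3·(-1) + e_4·(2) + e_5·(-2) = 0
Θ: e_1·(0) + e_2·(-1) + e_3·(0) + e_4·(1) + e_5·(0) = 0
Solving this homogeneous linear system for the smallest-integer solution (first nonzero entry positive) gives (3, -1, 1, -1, 1).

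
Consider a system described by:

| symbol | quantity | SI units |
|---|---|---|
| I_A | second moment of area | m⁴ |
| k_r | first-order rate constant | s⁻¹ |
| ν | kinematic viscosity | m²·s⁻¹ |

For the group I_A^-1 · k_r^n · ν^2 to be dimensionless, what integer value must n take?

Balance the T exponent: (-1)·n from k_r, plus −(0) + 2·(-1) = -2 from the rest, must sum to zero.
−n − 2 = 0, so n = -2.

-2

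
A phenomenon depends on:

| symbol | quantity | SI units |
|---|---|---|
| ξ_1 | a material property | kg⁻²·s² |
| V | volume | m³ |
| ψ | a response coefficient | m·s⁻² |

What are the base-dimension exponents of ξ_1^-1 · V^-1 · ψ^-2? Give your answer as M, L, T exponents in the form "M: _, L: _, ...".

Collect each base-dimension exponent across the product:
  M: −(-2) − (0) − 2·(0) = 2
  L: −(0) − (3) − 2·(1) = -5
  T: −(2) − (0) − 2·(-2) = 2
So the dimensions are [M² L⁻⁵ T²].

M: 2, L: -5, T: 2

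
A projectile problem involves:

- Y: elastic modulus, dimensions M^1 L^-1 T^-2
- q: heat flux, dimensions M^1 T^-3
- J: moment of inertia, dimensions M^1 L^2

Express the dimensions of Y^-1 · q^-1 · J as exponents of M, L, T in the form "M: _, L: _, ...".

M: -1, L: 3, T: 5

Collect each base-dimension exponent across the product:
  M: −(1) − (1) + (1) = -1
  L: −(-1) − (0) + (2) = 3
  T: −(-2) − (-3) + (0) = 5
So the dimensions are [M⁻¹ L³ T⁵].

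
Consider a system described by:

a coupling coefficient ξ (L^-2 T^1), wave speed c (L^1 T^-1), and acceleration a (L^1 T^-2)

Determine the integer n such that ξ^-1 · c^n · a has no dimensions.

-3

Balance the L exponent: (1)·n from c, plus −(-2) + (1) = 3 from the rest, must sum to zero.
n + 3 = 0, so n = -3.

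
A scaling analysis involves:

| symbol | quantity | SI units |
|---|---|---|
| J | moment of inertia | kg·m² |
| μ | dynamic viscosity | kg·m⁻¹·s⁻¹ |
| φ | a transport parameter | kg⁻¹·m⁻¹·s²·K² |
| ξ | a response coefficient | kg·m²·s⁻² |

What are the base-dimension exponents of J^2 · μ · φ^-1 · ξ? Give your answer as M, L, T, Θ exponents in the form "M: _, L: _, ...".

Collect each base-dimension exponent across the product:
  M: 2·(1) + (1) − (-1) + (1) = 5
  L: 2·(2) + (-1) − (-1) + (2) = 6
  T: 2·(0) + (-1) − (2) + (-2) = -5
  Θ: 2·(0) + (0) − (2) + (0) = -2
So the dimensions are [M⁵ L⁶ T⁻⁵ Θ⁻²].

M: 5, L: 6, T: -5, Θ: -2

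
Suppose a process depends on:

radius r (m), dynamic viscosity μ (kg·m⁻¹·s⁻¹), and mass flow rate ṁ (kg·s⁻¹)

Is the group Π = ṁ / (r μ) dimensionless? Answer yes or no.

yes

Sum the exponent of each base dimension across the product:
  M: −[r]_M − [μ]_M + [ṁ]_M = −(0) − (1) + (1) = 0
  L: −[r]_L − [μ]_L + [ṁ]_L = −(1) − (-1) + (0) = 0
  T: −[r]_T − [μ]_T + [ṁ]_T = −(0) − (-1) + (-1) = 0
  Θ: −[r]_Θ − [μ]_Θ + [ṁ]_Θ = −(0) − (0) + (0) = 0
All base exponents vanish — dimensionless.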